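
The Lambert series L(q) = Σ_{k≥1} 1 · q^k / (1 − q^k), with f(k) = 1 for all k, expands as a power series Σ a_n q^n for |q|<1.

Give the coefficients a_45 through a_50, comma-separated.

6, 4, 2, 10, 3, 6

q^45  k|45↦f(k): 45:1 15:1 9:1 5:1 3:1 1:1  a_45=6
[q^46] f(1)=1,f(2)=1,f(23)=1,f(46)=1 ⇒ 4
[q^47] f(1)=1,f(47)=1 ⇒ 2
d|48:{48,24,16,12,8,6,4,3,2,1}  Σf=1+1+1+1+1+1+1+1+1+1=10
[q^49] f(49)=1,f(7)=1,f(1)=1 ⇒ 3
q^50  k|50↦f(k): 1:1 2:1 5:1 10:1 25:1 50:1  a_50=6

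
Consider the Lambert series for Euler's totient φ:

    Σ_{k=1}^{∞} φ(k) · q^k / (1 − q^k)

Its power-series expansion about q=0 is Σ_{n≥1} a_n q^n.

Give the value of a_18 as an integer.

d|18:{18,9,6,3,2,1}  Σφ=6+6+2+2+1+1=18

a_18 = 18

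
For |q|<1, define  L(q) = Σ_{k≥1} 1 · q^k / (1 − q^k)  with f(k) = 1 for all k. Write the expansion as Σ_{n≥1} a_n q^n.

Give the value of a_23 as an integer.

a_23 = 2

[q^23] f(23)=1,f(1)=1 ⇒ 2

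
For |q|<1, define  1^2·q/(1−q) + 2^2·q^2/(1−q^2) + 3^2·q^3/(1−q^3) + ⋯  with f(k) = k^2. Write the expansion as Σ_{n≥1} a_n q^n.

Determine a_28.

a_28 = 1050

q^28  k|28↦f(k): 1:1 2:4 4:16 7:49 14:196 28:784  a_28=1050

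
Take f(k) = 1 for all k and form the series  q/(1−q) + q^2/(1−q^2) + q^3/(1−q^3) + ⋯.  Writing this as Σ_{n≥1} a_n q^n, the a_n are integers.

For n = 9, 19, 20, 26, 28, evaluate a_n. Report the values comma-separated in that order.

[q^9] f(1)=1,f(3)=1,f(9)=1 ⇒ 3
q^19  k|19↦f(k): 1:1 19:1  a_19=2
d|20:{1,2,4,5,10,20}  Σf=1+1+1+1+1+1=6
d|26:{1,2,13,26}  Σf=1+1+1+1=4
q^28  k|28↦f(k): 1:1 2:1 4:1 7:1 14:1 28:1  a_28=6

3, 2, 6, 4, 6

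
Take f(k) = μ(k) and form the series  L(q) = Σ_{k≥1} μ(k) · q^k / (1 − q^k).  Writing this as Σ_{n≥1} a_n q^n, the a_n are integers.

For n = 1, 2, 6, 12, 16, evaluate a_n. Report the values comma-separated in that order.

1, 0, 0, 0, 0

n=1: 1·1  μ→[1]=1
[q^2] μ(1)=1,μ(2)=-1 ⇒ 0
q^6  k|6↦μ(k): 1:1 2:-1 3:-1 6:1  a_6=0
d|12:{1,2,3,4,6,12}  Σμ=1+(-1)+(-1)+0+1+0=0
n=16: 1·16 2·8 4·4 8·2 16·1  μ→[1+(-1)+0+0+0]=0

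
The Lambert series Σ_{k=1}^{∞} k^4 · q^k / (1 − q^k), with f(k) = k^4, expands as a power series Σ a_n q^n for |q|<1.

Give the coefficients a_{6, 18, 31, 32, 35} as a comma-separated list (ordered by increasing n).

1394, 112931, 923522, 1118481, 1503652

[q^6] f(6)=1296,f(3)=81,f(2)=16,f(1)=1 ⇒ 1394
n=18: 18·1 9·2 6·3 3·6 2·9 1·18  f→[104976+6561+1296+81+16+1]=112931
n=31: 31·1 1·31  f→[923521+1]=923522
n=32: 1·32 2·16 4·8 8·4 16·2 32·1  f→[1+16+256+4096+65536+1048576]=1118481
[q^35] f(1)=1,f(5)=625,f(7)=2401,f(35)=1500625 ⇒ 1503652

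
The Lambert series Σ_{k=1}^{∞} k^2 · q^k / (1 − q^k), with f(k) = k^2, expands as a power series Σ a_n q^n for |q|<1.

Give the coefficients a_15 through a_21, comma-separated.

[q^15] f(15)=225,f(5)=25,f(3)=9,f(1)=1 ⇒ 260
q^16  k|16↦f(k): 16:256 8:64 4:16 2:4 1:1  a_16=341
d|17:{17,1}  Σf=289+1=290
n=18: 1·18 2·9 3·6 6·3 9·2 18·1  f→[1+4+9+36+81+324]=455
q^19  k|19↦f(k): 19:361 1:1  a_19=362
d|20:{1,2,4,5,10,20}  Σf=1+4+16+25+100+400=546
n=21: 21·1 7·3 3·7 1·21  f→[441+49+9+1]=500

260, 341, 290, 455, 362, 546, 500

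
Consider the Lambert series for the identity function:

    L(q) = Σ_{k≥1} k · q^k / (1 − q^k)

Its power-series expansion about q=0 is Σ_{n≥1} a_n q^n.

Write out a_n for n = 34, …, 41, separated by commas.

54, 48, 91, 38, 60, 56, 90, 42

q^34  k|34↦f(k): 34:34 17:17 2:2 1:1  a_34=54
n=35: 1·35 5·7 7·5 35·1  f→[1+5+7+35]=48
q^36  k|36↦f(k): 1:1 2:2 3:3 4:4 6:6 9:9 12:12 18:18 36:36  a_36=91
q^37  k|37↦f(k): 37:37 1:1  a_37=38
n=38: 38·1 19·2 2·19 1·38  f→[38+19+2+1]=60
d|39:{39,13,3,1}  Σf=39+13+3+1=56
q^40  k|40↦f(k): 1:1 2:2 4:4 5:5 8:8 10:10 20:20 40:40  a_40=90
d|41:{1,41}  Σf=1+41=42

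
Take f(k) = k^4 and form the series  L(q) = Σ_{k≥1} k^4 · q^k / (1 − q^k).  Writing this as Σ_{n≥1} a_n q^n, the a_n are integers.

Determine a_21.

d|21:{1,3,7,21}  Σf=1+81+2401+194481=196964

a_21 = 196964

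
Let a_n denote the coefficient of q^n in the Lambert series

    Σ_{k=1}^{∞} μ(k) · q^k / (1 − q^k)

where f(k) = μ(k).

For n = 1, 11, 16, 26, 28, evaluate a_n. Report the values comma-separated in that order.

1, 0, 0, 0, 0

[q^1] μ(1)=1 ⇒ 1
d|11:{11,1}  Σμ=(-1)+1=0
d|16:{1,2,4,8,16}  Σμ=1+(-1)+0+0+0=0
d|26:{26,13,2,1}  Σμ=1+(-1)+(-1)+1=0
[q^28] μ(1)=1,μ(2)=-1,μ(4)=0,μ(7)=-1,μ(14)=1,μ(28)=0 ⇒ 0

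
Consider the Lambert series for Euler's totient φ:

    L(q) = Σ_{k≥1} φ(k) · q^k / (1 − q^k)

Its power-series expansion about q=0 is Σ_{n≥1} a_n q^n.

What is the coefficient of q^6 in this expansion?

[q^6] φ(1)=1,φ(2)=1,φ(3)=2,φ(6)=2 ⇒ 6

a_6 = 6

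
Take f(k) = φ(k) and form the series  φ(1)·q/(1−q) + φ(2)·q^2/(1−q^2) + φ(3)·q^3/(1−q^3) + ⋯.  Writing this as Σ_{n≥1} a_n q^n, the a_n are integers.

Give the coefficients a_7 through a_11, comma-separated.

n=7: 1·7 7·1  φ→[1+6]=7
q^8  k|8↦φ(k): 1:1 2:1 4:2 8:4  a_8=8
d|9:{9,3,1}  Σφ=6+2+1=9
q^10  k|10↦φ(k): 10:4 5:4 2:1 1:1  a_10=10
q^11  k|11↦φ(k): 1:1 11:10  a_11=11

7, 8, 9, 10, 11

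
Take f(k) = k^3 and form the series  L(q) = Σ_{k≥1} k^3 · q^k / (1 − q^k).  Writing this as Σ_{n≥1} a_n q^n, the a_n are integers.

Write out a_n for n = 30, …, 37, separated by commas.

q^30  k|30↦f(k): 30:27000 15:3375 10:1000 6:216 5:125 3:27 2:8 1:1  a_30=31752
n=31: 31·1 1·31  f→[29791+1]=29792
n=32: 1·32 2·16 4·8 8·4 16·2 32·1  f→[1+8+64+512+4096+32768]=37449
d|33:{1,3,11,33}  Σf=1+27+1331+35937=37296
q^34  k|34↦f(k): 1:1 2:8 17:4913 34:39304  a_34=44226
d|35:{35,7,5,1}  Σf=42875+343+125+1=43344
q^36  k|36↦f(k): 36:46656 18:5832 12:1728 9:729 6:216 4:64 3:27 2:8 1:1  a_36=55261
q^37  k|37↦f(k): 37:50653 1:1  a_37=50654

31752, 29792, 37449, 37296, 44226, 43344, 55261, 50654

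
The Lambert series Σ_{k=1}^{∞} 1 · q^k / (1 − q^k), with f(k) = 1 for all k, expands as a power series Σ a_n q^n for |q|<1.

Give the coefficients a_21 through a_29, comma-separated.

4, 4, 2, 8, 3, 4, 4, 6, 2

n=21: 1·21 3·7 7·3 21·1  f→[1+1+1+1]=4
n=22: 22·1 11·2 2·11 1·22  f→[1+1+1+1]=4
q^23  k|23↦f(k): 1:1 23:1  a_23=2
n=24: 1·24 2·12 3·8 4·6 6·4 8·3 12·2 24·1  f→[1+1+1+1+1+1+1+1]=8
[q^25] f(1)=1,f(5)=1,f(25)=1 ⇒ 3
q^26  k|26↦f(k): 1:1 2:1 13:1 26:1  a_26=4
d|27:{27,9,3,1}  Σf=1+1+1+1=4
n=28: 1·28 2·14 4·7 7·4 14·2 28·1  f→[1+1+1+1+1+1]=6
d|29:{1,29}  Σf=1+1=2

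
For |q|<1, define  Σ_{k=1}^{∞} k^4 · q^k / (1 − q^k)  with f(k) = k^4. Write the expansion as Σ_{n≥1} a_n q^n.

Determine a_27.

n=27: 27·1 9·3 3·9 1·27  f→[531441+6561+81+1]=538084

a_27 = 538084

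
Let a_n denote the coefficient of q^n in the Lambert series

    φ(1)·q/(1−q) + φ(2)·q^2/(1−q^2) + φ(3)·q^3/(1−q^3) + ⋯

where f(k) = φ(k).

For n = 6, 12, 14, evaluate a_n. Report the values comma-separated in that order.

d|6:{6,3,2,1}  Σφ=2+2+1+1=6
d|12:{1,2,3,4,6,12}  Σφ=1+1+2+2+2+4=12
n=14: 14·1 7·2 2·7 1·14  φ→[6+6+1+1]=14

6, 12, 14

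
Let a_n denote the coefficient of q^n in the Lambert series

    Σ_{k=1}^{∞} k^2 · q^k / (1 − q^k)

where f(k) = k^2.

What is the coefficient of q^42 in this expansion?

[q^42] f(42)=1764,f(21)=441,f(14)=196,f(7)=49,f(6)=36,f(3)=9,f(2)=4,f(1)=1 ⇒ 2500

a_42 = 2500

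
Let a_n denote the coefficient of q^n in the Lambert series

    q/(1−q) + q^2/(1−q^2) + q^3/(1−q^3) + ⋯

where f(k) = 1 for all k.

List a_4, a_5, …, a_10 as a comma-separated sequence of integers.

3, 2, 4, 2, 4, 3, 4

d|4:{4,2,1}  Σf=1+1+1=3
q^5  k|5↦f(k): 1:1 5:1  a_5=2
d|6:{1,2,3,6}  Σf=1+1+1+1=4
q^7  k|7↦f(k): 7:1 1:1  a_7=2
q^8  k|8↦f(k): 8:1 4:1 2:1 1:1  a_8=4
[q^9] f(1)=1,f(3)=1,f(9)=1 ⇒ 3
d|10:{1,2,5,10}  Σf=1+1+1+1=4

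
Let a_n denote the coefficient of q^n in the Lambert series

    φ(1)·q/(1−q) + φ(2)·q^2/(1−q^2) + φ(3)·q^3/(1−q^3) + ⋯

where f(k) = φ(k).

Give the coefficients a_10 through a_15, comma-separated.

n=10: 10·1 5·2 2·5 1·10  φ→[4+4+1+1]=10
d|11:{1,11}  Σφ=1+10=11
q^12  k|12↦φ(k): 1:1 2:1 3:2 4:2 6:2 12:4  a_12=12
q^13  k|13↦φ(k): 13:12 1:1  a_13=13
q^14  k|14↦φ(k): 1:1 2:1 7:6 14:6  a_14=14
[q^15] φ(1)=1,φ(3)=2,φ(5)=4,φ(15)=8 ⇒ 15

10, 11, 12, 13, 14, 15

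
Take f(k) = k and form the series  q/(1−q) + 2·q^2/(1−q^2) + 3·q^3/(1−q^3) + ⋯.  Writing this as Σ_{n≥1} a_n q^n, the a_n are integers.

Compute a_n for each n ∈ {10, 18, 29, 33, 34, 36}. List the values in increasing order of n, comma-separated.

18, 39, 30, 48, 54, 91

[q^10] f(1)=1,f(2)=2,f(5)=5,f(10)=10 ⇒ 18
q^18  k|18↦f(k): 18:18 9:9 6:6 3:3 2:2 1:1  a_18=39
q^29  k|29↦f(k): 1:1 29:29  a_29=30
q^33  k|33↦f(k): 1:1 3:3 11:11 33:33  a_33=48
d|34:{34,17,2,1}  Σf=34+17+2+1=54
n=36: 1·36 2·18 3·12 4·9 6·6 9·4 12·3 18·2 36·1  f→[1+2+3+4+6+9+12+18+36]=91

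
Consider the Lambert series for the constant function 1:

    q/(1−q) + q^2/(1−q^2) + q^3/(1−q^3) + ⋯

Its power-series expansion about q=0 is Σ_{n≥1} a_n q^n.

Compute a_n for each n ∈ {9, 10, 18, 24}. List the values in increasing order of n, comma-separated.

3, 4, 6, 8

n=9: 9·1 3·3 1·9  f→[1+1+1]=3
[q^10] f(1)=1,f(2)=1,f(5)=1,f(10)=1 ⇒ 4
n=18: 18·1 9·2 6·3 3·6 2·9 1·18  f→[1+1+1+1+1+1]=6
[q^24] f(1)=1,f(2)=1,f(3)=1,f(4)=1,f(6)=1,f(8)=1,f(12)=1,f(24)=1 ⇒ 8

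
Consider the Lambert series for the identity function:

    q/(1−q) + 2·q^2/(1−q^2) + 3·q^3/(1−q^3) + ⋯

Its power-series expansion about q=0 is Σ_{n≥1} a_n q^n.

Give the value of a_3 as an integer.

d|3:{3,1}  Σf=3+1=4

a_3 = 4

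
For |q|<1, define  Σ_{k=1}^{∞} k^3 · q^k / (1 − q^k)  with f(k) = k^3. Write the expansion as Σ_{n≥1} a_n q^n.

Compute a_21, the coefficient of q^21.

a_21 = 9632

d|21:{1,3,7,21}  Σf=1+27+343+9261=9632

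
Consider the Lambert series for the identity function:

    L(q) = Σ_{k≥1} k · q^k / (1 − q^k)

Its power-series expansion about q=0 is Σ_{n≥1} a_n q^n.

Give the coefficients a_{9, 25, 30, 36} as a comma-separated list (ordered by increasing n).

13, 31, 72, 91

[q^9] f(9)=9,f(3)=3,f(1)=1 ⇒ 13
q^25  k|25↦f(k): 25:25 5:5 1:1  a_25=31
n=30: 30·1 15·2 10·3 6·5 5·6 3·10 2·15 1·30  f→[30+15+10+6+5+3+2+1]=72
n=36: 1·36 2·18 3·12 4·9 6·6 9·4 12·3 18·2 36·1  f→[1+2+3+4+6+9+12+18+36]=91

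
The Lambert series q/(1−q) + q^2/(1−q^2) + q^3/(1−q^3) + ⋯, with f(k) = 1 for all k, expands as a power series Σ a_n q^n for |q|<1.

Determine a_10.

a_10 = 4

[q^10] f(10)=1,f(5)=1,f(2)=1,f(1)=1 ⇒ 4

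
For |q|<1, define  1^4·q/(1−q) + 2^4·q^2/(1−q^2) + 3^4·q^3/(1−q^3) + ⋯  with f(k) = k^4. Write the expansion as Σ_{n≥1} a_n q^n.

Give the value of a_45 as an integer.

a_45 = 4158518

[q^45] f(45)=4100625,f(15)=50625,f(9)=6561,f(5)=625,f(3)=81,f(1)=1 ⇒ 4158518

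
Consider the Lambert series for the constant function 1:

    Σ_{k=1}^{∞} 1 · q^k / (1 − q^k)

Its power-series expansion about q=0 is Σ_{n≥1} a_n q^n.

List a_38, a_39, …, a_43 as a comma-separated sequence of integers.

4, 4, 8, 2, 8, 2

d|38:{1,2,19,38}  Σf=1+1+1+1=4
[q^39] f(39)=1,f(13)=1,f(3)=1,f(1)=1 ⇒ 4
[q^40] f(1)=1,f(2)=1,f(4)=1,f(5)=1,f(8)=1,f(10)=1,f(20)=1,f(40)=1 ⇒ 8
q^41  k|41↦f(k): 1:1 41:1  a_41=2
d|42:{1,2,3,6,7,14,21,42}  Σf=1+1+1+1+1+1+1+1=8
q^43  k|43↦f(k): 43:1 1:1  a_43=2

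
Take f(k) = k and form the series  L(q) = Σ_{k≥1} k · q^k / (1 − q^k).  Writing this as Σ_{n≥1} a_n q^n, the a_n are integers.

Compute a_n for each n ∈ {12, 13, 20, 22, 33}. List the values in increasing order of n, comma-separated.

28, 14, 42, 36, 48

d|12:{1,2,3,4,6,12}  Σf=1+2+3+4+6+12=28
q^13  k|13↦f(k): 13:13 1:1  a_13=14
q^20  k|20↦f(k): 1:1 2:2 4:4 5:5 10:10 20:20  a_20=42
[q^22] f(22)=22,f(11)=11,f(2)=2,f(1)=1 ⇒ 36
n=33: 1·33 3·11 11·3 33·1  f→[1+3+11+33]=48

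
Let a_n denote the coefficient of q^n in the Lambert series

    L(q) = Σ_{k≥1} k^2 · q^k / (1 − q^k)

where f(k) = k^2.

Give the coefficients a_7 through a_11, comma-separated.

50, 85, 91, 130, 122

[q^7] f(7)=49,f(1)=1 ⇒ 50
n=8: 8·1 4·2 2·4 1·8  f→[64+16+4+1]=85
[q^9] f(1)=1,f(3)=9,f(9)=81 ⇒ 91
d|10:{1,2,5,10}  Σf=1+4+25+100=130
[q^11] f(11)=121,f(1)=1 ⇒ 122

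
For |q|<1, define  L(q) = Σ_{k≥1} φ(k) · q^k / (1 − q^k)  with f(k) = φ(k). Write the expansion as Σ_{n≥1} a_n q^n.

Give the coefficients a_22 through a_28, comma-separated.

q^22  k|22↦φ(k): 1:1 2:1 11:10 22:10  a_22=22
d|23:{23,1}  Σφ=22+1=23
d|24:{1,2,3,4,6,8,12,24}  Σφ=1+1+2+2+2+4+4+8=24
[q^25] φ(25)=20,φ(5)=4,φ(1)=1 ⇒ 25
d|26:{1,2,13,26}  Σφ=1+1+12+12=26
n=27: 1·27 3·9 9·3 27·1  φ→[1+2+6+18]=27
q^28  k|28↦φ(k): 1:1 2:1 4:2 7:6 14:6 28:12  a_28=28

22, 23, 24, 25, 26, 27, 28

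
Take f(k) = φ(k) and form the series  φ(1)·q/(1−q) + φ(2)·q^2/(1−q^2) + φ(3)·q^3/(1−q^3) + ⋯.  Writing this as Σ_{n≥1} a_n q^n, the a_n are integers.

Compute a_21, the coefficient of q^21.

[q^21] φ(21)=12,φ(7)=6,φ(3)=2,φ(1)=1 ⇒ 21

a_21 = 21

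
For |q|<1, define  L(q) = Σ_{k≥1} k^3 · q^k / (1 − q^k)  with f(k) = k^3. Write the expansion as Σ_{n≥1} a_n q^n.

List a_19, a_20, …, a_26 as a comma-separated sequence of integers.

d|19:{1,19}  Σf=1+6859=6860
d|20:{1,2,4,5,10,20}  Σf=1+8+64+125+1000+8000=9198
d|21:{21,7,3,1}  Σf=9261+343+27+1=9632
n=22: 22·1 11·2 2·11 1·22  f→[10648+1331+8+1]=11988
d|23:{1,23}  Σf=1+12167=12168
d|24:{24,12,8,6,4,3,2,1}  Σf=13824+1728+512+216+64+27+8+1=16380
n=25: 25·1 5·5 1·25  f→[15625+125+1]=15751
q^26  k|26↦f(k): 26:17576 13:2197 2:8 1:1  a_26=19782

6860, 9198, 9632, 11988, 12168, 16380, 15751, 19782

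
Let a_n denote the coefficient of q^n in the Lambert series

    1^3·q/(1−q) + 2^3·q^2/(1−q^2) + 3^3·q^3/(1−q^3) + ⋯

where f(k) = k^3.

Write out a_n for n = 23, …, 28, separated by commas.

[q^23] f(23)=12167,f(1)=1 ⇒ 12168
q^24  k|24↦f(k): 24:13824 12:1728 8:512 6:216 4:64 3:27 2:8 1:1  a_24=16380
n=25: 25·1 5·5 1·25  f→[15625+125+1]=15751
[q^26] f(26)=17576,f(13)=2197,f(2)=8,f(1)=1 ⇒ 19782
[q^27] f(27)=19683,f(9)=729,f(3)=27,f(1)=1 ⇒ 20440
q^28  k|28↦f(k): 28:21952 14:2744 7:343 4:64 2:8 1:1  a_28=25112

12168, 16380, 15751, 19782, 20440, 25112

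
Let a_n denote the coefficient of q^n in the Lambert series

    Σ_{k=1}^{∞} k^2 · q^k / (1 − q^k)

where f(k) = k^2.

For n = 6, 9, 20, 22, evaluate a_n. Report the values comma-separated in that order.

50, 91, 546, 610

n=6: 1·6 2·3 3·2 6·1  f→[1+4+9+36]=50
n=9: 9·1 3·3 1·9  f→[81+9+1]=91
[q^20] f(20)=400,f(10)=100,f(5)=25,f(4)=16,f(2)=4,f(1)=1 ⇒ 546
n=22: 1·22 2·11 11·2 22·1  f→[1+4+121+484]=610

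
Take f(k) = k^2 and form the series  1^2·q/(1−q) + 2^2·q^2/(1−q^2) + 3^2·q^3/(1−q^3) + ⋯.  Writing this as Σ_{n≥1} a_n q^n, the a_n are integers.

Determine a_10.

a_10 = 130

d|10:{1,2,5,10}  Σf=1+4+25+100=130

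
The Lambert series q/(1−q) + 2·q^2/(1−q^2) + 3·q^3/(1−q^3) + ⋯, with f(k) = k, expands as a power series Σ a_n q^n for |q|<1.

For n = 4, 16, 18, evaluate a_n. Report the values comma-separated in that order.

[q^4] f(4)=4,f(2)=2,f(1)=1 ⇒ 7
n=16: 16·1 8·2 4·4 2·8 1·16  f→[16+8+4+2+1]=31
q^18  k|18↦f(k): 1:1 2:2 3:3 6:6 9:9 18:18  a_18=39

7, 31, 39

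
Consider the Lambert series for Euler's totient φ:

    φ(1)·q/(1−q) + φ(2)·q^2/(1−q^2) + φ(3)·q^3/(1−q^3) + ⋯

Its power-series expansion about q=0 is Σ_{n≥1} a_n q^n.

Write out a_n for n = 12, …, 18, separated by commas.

q^12  k|12↦φ(k): 1:1 2:1 3:2 4:2 6:2 12:4  a_12=12
[q^13] φ(13)=12,φ(1)=1 ⇒ 13
d|14:{1,2,7,14}  Σφ=1+1+6+6=14
q^15  k|15↦φ(k): 15:8 5:4 3:2 1:1  a_15=15
q^16  k|16↦φ(k): 16:8 8:4 4:2 2:1 1:1  a_16=16
n=17: 17·1 1·17  φ→[16+1]=17
q^18  k|18↦φ(k): 1:1 2:1 3:2 6:2 9:6 18:6  a_18=18

12, 13, 14, 15, 16, 17, 18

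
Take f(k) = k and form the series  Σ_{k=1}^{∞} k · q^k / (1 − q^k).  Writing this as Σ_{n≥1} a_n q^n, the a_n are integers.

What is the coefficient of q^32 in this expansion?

a_32 = 63

n=32: 1·32 2·16 4·8 8·4 16·2 32·1  f→[1+2+4+8+16+32]=63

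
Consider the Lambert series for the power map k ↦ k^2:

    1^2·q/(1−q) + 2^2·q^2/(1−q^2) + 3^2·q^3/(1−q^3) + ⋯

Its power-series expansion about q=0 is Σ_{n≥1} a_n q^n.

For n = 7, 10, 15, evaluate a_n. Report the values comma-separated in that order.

50, 130, 260

n=7: 1·7 7·1  f→[1+49]=50
[q^10] f(1)=1,f(2)=4,f(5)=25,f(10)=100 ⇒ 130
n=15: 15·1 5·3 3·5 1·15  f→[225+25+9+1]=260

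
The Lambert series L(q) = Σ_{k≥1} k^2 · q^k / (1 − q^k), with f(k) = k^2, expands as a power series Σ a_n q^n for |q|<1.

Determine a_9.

n=9: 1·9 3·3 9·1  f→[1+9+81]=91

a_9 = 91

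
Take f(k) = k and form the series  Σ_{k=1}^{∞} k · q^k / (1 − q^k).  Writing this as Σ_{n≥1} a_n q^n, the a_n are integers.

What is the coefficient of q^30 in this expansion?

a_30 = 72

[q^30] f(30)=30,f(15)=15,f(10)=10,f(6)=6,f(5)=5,f(3)=3,f(2)=2,f(1)=1 ⇒ 72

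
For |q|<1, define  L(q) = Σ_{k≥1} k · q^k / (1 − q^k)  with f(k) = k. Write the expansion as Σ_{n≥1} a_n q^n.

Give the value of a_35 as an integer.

a_35 = 48

[q^35] f(1)=1,f(5)=5,f(7)=7,f(35)=35 ⇒ 48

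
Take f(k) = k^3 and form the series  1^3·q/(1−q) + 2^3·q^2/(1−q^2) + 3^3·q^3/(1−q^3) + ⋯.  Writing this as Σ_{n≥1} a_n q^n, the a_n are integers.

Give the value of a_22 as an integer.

a_22 = 11988

n=22: 1·22 2·11 11·2 22·1  f→[1+8+1331+10648]=11988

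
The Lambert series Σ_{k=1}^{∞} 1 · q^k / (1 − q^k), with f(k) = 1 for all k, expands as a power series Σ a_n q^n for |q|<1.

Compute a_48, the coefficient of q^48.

d|48:{1,2,3,4,6,8,12,16,24,48}  Σf=1+1+1+1+1+1+1+1+1+1=10

a_48 = 10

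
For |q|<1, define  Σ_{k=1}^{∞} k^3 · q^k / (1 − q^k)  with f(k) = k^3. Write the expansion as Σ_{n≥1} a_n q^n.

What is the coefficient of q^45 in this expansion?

d|45:{45,15,9,5,3,1}  Σf=91125+3375+729+125+27+1=95382

a_45 = 95382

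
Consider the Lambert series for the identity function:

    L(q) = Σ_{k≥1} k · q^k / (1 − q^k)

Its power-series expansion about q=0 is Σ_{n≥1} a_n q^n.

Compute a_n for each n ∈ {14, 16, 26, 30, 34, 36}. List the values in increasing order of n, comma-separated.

[q^14] f(14)=14,f(7)=7,f(2)=2,f(1)=1 ⇒ 24
d|16:{1,2,4,8,16}  Σf=1+2+4+8+16=31
n=26: 1·26 2·13 13·2 26·1  f→[1+2+13+26]=42
d|30:{1,2,3,5,6,10,15,30}  Σf=1+2+3+5+6+10+15+30=72
[q^34] f(1)=1,f(2)=2,f(17)=17,f(34)=34 ⇒ 54
q^36  k|36↦f(k): 36:36 18:18 12:12 9:9 6:6 4:4 3:3 2:2 1:1  a_36=91

24, 31, 42, 72, 54, 91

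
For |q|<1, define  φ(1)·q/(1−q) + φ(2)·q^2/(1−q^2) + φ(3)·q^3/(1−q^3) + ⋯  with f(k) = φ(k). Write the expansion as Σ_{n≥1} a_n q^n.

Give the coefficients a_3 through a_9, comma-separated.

[q^3] φ(3)=2,φ(1)=1 ⇒ 3
q^4  k|4↦φ(k): 1:1 2:1 4:2  a_4=4
q^5  k|5↦φ(k): 1:1 5:4  a_5=5
d|6:{6,3,2,1}  Σφ=2+2+1+1=6
n=7: 1·7 7·1  φ→[1+6]=7
[q^8] φ(1)=1,φ(2)=1,φ(4)=2,φ(8)=4 ⇒ 8
[q^9] φ(9)=6,φ(3)=2,φ(1)=1 ⇒ 9

3, 4, 5, 6, 7, 8, 9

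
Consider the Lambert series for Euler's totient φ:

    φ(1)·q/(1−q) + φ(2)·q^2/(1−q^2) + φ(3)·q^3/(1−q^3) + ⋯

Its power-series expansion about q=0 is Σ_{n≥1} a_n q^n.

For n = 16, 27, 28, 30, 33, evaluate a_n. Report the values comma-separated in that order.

d|16:{16,8,4,2,1}  Σφ=8+4+2+1+1=16
[q^27] φ(1)=1,φ(3)=2,φ(9)=6,φ(27)=18 ⇒ 27
n=28: 1·28 2·14 4·7 7·4 14·2 28·1  φ→[1+1+2+6+6+12]=28
[q^30] φ(30)=8,φ(15)=8,φ(10)=4,φ(6)=2,φ(5)=4,φ(3)=2,φ(2)=1,φ(1)=1 ⇒ 30
d|33:{1,3,11,33}  Σφ=1+2+10+20=33

16, 27, 28, 30, 33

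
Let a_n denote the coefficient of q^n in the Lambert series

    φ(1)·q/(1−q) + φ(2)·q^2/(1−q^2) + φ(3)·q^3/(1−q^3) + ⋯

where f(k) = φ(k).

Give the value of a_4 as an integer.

[q^4] φ(4)=2,φ(2)=1,φ(1)=1 ⇒ 4

a_4 = 4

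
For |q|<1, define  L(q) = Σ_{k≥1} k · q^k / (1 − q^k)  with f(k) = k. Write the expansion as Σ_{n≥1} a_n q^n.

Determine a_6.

d|6:{6,3,2,1}  Σf=6+3+2+1=12

a_6 = 12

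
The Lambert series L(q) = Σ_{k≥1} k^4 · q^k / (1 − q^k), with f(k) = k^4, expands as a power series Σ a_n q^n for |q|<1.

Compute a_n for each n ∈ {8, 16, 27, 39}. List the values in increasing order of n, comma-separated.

d|8:{1,2,4,8}  Σf=1+16+256+4096=4369
n=16: 16·1 8·2 4·4 2·8 1·16  f→[65536+4096+256+16+1]=69905
d|27:{27,9,3,1}  Σf=531441+6561+81+1=538084
d|39:{1,3,13,39}  Σf=1+81+28561+2313441=2342084

4369, 69905, 538084, 2342084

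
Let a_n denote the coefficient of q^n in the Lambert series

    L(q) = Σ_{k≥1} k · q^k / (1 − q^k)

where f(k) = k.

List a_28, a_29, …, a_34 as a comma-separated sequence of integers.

56, 30, 72, 32, 63, 48, 54

q^28  k|28↦f(k): 28:28 14:14 7:7 4:4 2:2 1:1  a_28=56
q^29  k|29↦f(k): 1:1 29:29  a_29=30
d|30:{1,2,3,5,6,10,15,30}  Σf=1+2+3+5+6+10+15+30=72
q^31  k|31↦f(k): 1:1 31:31  a_31=32
d|32:{32,16,8,4,2,1}  Σf=32+16+8+4+2+1=63
n=33: 1·33 3·11 11·3 33·1  f→[1+3+11+33]=48
d|34:{1,2,17,34}  Σf=1+2+17+34=54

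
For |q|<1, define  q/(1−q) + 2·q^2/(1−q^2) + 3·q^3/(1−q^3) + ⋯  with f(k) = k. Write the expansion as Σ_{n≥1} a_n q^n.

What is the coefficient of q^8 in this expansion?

d|8:{1,2,4,8}  Σf=1+2+4+8=15

a_8 = 15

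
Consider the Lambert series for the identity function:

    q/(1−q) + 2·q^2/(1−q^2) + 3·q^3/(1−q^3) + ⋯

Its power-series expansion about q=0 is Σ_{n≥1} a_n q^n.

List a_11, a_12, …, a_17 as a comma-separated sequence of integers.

q^11  k|11↦f(k): 11:11 1:1  a_11=12
[q^12] f(12)=12,f(6)=6,f(4)=4,f(3)=3,f(2)=2,f(1)=1 ⇒ 28
q^13  k|13↦f(k): 13:13 1:1  a_13=14
d|14:{1,2,7,14}  Σf=1+2+7+14=24
n=15: 15·1 5·3 3·5 1·15  f→[15+5+3+1]=24
[q^16] f(16)=16,f(8)=8,f(4)=4,f(2)=2,f(1)=1 ⇒ 31
[q^17] f(17)=17,f(1)=1 ⇒ 18

12, 28, 14, 24, 24, 31, 18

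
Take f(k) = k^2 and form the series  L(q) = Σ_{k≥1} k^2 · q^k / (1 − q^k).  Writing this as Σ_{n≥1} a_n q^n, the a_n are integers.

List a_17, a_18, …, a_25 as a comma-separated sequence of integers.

290, 455, 362, 546, 500, 610, 530, 850, 651

n=17: 1·17 17·1  f→[1+289]=290
n=18: 1·18 2·9 3·6 6·3 9·2 18·1  f→[1+4+9+36+81+324]=455
q^19  k|19↦f(k): 1:1 19:361  a_19=362
q^20  k|20↦f(k): 20:400 10:100 5:25 4:16 2:4 1:1  a_20=546
[q^21] f(1)=1,f(3)=9,f(7)=49,f(21)=441 ⇒ 500
q^22  k|22↦f(k): 22:484 11:121 2:4 1:1  a_22=610
n=23: 1·23 23·1  f→[1+529]=530
d|24:{24,12,8,6,4,3,2,1}  Σf=576+144+64+36+16+9+4+1=850
n=25: 25·1 5·5 1·25  f→[625+25+1]=651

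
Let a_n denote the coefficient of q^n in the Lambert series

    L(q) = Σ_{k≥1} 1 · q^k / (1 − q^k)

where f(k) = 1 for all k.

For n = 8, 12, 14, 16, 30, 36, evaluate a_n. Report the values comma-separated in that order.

4, 6, 4, 5, 8, 9

q^8  k|8↦f(k): 1:1 2:1 4:1 8:1  a_8=4
n=12: 12·1 6·2 4·3 3·4 2·6 1·12  f→[1+1+1+1+1+1]=6
n=14: 1·14 2·7 7·2 14·1  f→[1+1+1+1]=4
[q^16] f(1)=1,f(2)=1,f(4)=1,f(8)=1,f(16)=1 ⇒ 5
n=30: 1·30 2·15 3·10 5·6 6·5 10·3 15·2 30·1  f→[1+1+1+1+1+1+1+1]=8
d|36:{1,2,3,4,6,9,12,18,36}  Σf=1+1+1+1+1+1+1+1+1=9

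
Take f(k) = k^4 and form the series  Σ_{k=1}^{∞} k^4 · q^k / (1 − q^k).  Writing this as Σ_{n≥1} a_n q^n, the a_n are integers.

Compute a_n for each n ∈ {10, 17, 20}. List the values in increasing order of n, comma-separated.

10642, 83522, 170898

n=10: 1·10 2·5 5·2 10·1  f→[1+16+625+10000]=10642
d|17:{17,1}  Σf=83521+1=83522
[q^20] f(20)=160000,f(10)=10000,f(5)=625,f(4)=256,f(2)=16,f(1)=1 ⇒ 170898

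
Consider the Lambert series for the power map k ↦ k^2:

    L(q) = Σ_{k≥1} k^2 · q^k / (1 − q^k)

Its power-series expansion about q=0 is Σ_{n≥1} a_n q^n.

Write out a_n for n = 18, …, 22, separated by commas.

455, 362, 546, 500, 610

n=18: 1·18 2·9 3·6 6·3 9·2 18·1  f→[1+4+9+36+81+324]=455
n=19: 1·19 19·1  f→[1+361]=362
[q^20] f(20)=400,f(10)=100,f(5)=25,f(4)=16,f(2)=4,f(1)=1 ⇒ 546
n=21: 1·21 3·7 7·3 21·1  f→[1+9+49+441]=500
[q^22] f(22)=484,f(11)=121,f(2)=4,f(1)=1 ⇒ 610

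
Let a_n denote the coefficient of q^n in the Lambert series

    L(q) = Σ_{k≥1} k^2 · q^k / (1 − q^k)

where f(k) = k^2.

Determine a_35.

n=35: 1·35 5·7 7·5 35·1  f→[1+25+49+1225]=1300

a_35 = 1300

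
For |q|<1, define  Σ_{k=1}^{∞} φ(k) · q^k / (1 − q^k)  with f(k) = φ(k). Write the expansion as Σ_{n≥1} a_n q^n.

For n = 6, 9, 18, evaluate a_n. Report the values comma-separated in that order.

d|6:{6,3,2,1}  Σφ=2+2+1+1=6
d|9:{9,3,1}  Σφ=6+2+1=9
[q^18] φ(1)=1,φ(2)=1,φ(3)=2,φ(6)=2,φ(9)=6,φ(18)=6 ⇒ 18

6, 9, 18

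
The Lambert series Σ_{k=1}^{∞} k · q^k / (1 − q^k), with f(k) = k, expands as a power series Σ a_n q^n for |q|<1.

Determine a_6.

a_6 = 12

d|6:{1,2,3,6}  Σf=1+2+3+6=12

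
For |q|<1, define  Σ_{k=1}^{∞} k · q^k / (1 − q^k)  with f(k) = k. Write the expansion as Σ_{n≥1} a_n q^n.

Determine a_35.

a_35 = 48

q^35  k|35↦f(k): 35:35 7:7 5:5 1:1  a_35=48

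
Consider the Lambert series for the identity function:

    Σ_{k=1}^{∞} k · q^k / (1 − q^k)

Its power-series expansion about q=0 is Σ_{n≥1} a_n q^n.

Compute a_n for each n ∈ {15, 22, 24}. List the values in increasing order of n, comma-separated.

24, 36, 60

n=15: 1·15 3·5 5·3 15·1  f→[1+3+5+15]=24
n=22: 22·1 11·2 2·11 1·22  f→[22+11+2+1]=36
n=24: 24·1 12·2 8·3 6·4 4·6 3·8 2·12 1·24  f→[24+12+8+6+4+3+2+1]=60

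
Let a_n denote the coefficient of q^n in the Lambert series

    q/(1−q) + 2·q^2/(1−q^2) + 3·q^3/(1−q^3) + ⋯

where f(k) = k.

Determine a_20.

a_20 = 42

[q^20] f(20)=20,f(10)=10,f(5)=5,f(4)=4,f(2)=2,f(1)=1 ⇒ 42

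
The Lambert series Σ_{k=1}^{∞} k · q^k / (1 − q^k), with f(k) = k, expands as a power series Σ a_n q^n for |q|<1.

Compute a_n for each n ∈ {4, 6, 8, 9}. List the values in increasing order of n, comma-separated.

[q^4] f(4)=4,f(2)=2,f(1)=1 ⇒ 7
n=6: 1·6 2·3 3·2 6·1  f→[1+2+3+6]=12
n=8: 8·1 4·2 2·4 1·8  f→[8+4+2+1]=15
d|9:{1,3,9}  Σf=1+3+9=13

7, 12, 15, 13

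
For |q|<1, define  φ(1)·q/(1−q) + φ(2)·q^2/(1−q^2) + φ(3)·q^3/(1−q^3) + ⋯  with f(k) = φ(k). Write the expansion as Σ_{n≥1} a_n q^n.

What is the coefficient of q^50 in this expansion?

[q^50] φ(1)=1,φ(2)=1,φ(5)=4,φ(10)=4,φ(25)=20,φ(50)=20 ⇒ 50

a_50 = 50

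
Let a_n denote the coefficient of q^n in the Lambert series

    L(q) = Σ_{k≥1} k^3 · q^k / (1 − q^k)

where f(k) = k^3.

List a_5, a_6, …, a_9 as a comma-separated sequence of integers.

n=5: 5·1 1·5  f→[125+1]=126
q^6  k|6↦f(k): 6:216 3:27 2:8 1:1  a_6=252
[q^7] f(1)=1,f(7)=343 ⇒ 344
n=8: 1·8 2·4 4·2 8·1  f→[1+8+64+512]=585
d|9:{1,3,9}  Σf=1+27+729=757

126, 252, 344, 585, 757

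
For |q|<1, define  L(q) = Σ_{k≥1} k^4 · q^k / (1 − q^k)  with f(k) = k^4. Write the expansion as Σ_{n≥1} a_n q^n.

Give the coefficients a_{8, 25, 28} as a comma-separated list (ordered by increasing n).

d|8:{1,2,4,8}  Σf=1+16+256+4096=4369
[q^25] f(25)=390625,f(5)=625,f(1)=1 ⇒ 391251
d|28:{28,14,7,4,2,1}  Σf=614656+38416+2401+256+16+1=655746

4369, 391251, 655746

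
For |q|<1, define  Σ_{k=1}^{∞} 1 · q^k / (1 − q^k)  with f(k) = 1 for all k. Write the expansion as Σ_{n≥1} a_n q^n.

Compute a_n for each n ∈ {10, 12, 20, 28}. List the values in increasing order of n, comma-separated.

[q^10] f(10)=1,f(5)=1,f(2)=1,f(1)=1 ⇒ 4
n=12: 12·1 6·2 4·3 3·4 2·6 1·12  f→[1+1+1+1+1+1]=6
d|20:{20,10,5,4,2,1}  Σf=1+1+1+1+1+1=6
d|28:{28,14,7,4,2,1}  Σf=1+1+1+1+1+1=6

4, 6, 6, 6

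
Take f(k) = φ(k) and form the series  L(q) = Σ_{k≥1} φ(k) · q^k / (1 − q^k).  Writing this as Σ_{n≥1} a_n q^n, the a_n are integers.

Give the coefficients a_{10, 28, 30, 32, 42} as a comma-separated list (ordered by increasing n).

n=10: 1·10 2·5 5·2 10·1  φ→[1+1+4+4]=10
n=28: 28·1 14·2 7·4 4·7 2·14 1·28  φ→[12+6+6+2+1+1]=28
q^30  k|30↦φ(k): 30:8 15:8 10:4 6:2 5:4 3:2 2:1 1:1  a_30=30
[q^32] φ(1)=1,φ(2)=1,φ(4)=2,φ(8)=4,φ(16)=8,φ(32)=16 ⇒ 32
[q^42] φ(42)=12,φ(21)=12,φ(14)=6,φ(7)=6,φ(6)=2,φ(3)=2,φ(2)=1,φ(1)=1 ⇒ 42

10, 28, 30, 32, 42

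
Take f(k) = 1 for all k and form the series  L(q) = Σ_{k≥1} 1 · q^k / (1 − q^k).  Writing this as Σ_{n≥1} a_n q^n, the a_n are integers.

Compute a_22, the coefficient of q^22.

n=22: 1·22 2·11 11·2 22·1  f→[1+1+1+1]=4

a_22 = 4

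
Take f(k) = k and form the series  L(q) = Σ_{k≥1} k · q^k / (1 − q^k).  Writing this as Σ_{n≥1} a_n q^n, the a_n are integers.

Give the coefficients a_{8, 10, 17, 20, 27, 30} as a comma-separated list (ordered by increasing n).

15, 18, 18, 42, 40, 72

n=8: 8·1 4·2 2·4 1·8  f→[8+4+2+1]=15
n=10: 10·1 5·2 2·5 1·10  f→[10+5+2+1]=18
[q^17] f(17)=17,f(1)=1 ⇒ 18
n=20: 1·20 2·10 4·5 5·4 10·2 20·1  f→[1+2+4+5+10+20]=42
n=27: 1·27 3·9 9·3 27·1  f→[1+3+9+27]=40
n=30: 1·30 2·15 3·10 5·6 6·5 10·3 15·2 30·1  f→[1+2+3+5+6+10+15+30]=72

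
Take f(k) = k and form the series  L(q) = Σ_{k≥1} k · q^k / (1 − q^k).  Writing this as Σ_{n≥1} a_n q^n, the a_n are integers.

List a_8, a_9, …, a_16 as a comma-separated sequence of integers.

q^8  k|8↦f(k): 1:1 2:2 4:4 8:8  a_8=15
[q^9] f(9)=9,f(3)=3,f(1)=1 ⇒ 13
n=10: 1·10 2·5 5·2 10·1  f→[1+2+5+10]=18
[q^11] f(1)=1,f(11)=11 ⇒ 12
n=12: 12·1 6·2 4·3 3·4 2·6 1·12  f→[12+6+4+3+2+1]=28
q^13  k|13↦f(k): 1:1 13:13  a_13=14
d|14:{1,2,7,14}  Σf=1+2+7+14=24
d|15:{15,5,3,1}  Σf=15+5+3+1=24
[q^16] f(16)=16,f(8)=8,f(4)=4,f(2)=2,f(1)=1 ⇒ 31

15, 13, 18, 12, 28, 14, 24, 24, 31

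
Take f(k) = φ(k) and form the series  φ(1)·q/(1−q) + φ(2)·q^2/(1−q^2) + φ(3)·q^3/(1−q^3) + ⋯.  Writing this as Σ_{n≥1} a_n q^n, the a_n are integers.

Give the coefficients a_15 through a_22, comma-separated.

d|15:{1,3,5,15}  Σφ=1+2+4+8=15
[q^16] φ(16)=8,φ(8)=4,φ(4)=2,φ(2)=1,φ(1)=1 ⇒ 16
d|17:{1,17}  Σφ=1+16=17
d|18:{1,2,3,6,9,18}  Σφ=1+1+2+2+6+6=18
n=19: 19·1 1·19  φ→[18+1]=19
q^20  k|20↦φ(k): 20:8 10:4 5:4 4:2 2:1 1:1  a_20=20
[q^21] φ(21)=12,φ(7)=6,φ(3)=2,φ(1)=1 ⇒ 21
q^22  k|22↦φ(k): 22:10 11:10 2:1 1:1  a_22=22

15, 16, 17, 18, 19, 20, 21, 22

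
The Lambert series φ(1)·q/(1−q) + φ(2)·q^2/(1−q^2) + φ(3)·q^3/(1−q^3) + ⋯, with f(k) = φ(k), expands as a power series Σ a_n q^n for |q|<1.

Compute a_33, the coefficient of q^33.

[q^33] φ(33)=20,φ(11)=10,φ(3)=2,φ(1)=1 ⇒ 33

a_33 = 33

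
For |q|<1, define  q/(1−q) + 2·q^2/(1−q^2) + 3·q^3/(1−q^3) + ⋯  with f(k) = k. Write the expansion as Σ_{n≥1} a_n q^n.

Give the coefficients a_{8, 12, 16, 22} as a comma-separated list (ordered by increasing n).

q^8  k|8↦f(k): 8:8 4:4 2:2 1:1  a_8=15
q^12  k|12↦f(k): 12:12 6:6 4:4 3:3 2:2 1:1  a_12=28
[q^16] f(1)=1,f(2)=2,f(4)=4,f(8)=8,f(16)=16 ⇒ 31
d|22:{1,2,11,22}  Σf=1+2+11+22=36

15, 28, 31, 36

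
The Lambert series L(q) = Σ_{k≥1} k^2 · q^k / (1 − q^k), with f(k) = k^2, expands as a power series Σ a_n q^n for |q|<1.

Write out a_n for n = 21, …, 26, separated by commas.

d|21:{1,3,7,21}  Σf=1+9+49+441=500
n=22: 22·1 11·2 2·11 1·22  f→[484+121+4+1]=610
[q^23] f(1)=1,f(23)=529 ⇒ 530
d|24:{24,12,8,6,4,3,2,1}  Σf=576+144+64+36+16+9+4+1=850
d|25:{1,5,25}  Σf=1+25+625=651
n=26: 26·1 13·2 2·13 1·26  f→[676+169+4+1]=850

500, 610, 530, 850, 651, 850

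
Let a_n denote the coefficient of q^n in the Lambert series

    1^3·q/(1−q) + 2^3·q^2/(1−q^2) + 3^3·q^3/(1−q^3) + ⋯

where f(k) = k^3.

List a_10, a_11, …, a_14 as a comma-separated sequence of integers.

1134, 1332, 2044, 2198, 3096

[q^10] f(10)=1000,f(5)=125,f(2)=8,f(1)=1 ⇒ 1134
[q^11] f(11)=1331,f(1)=1 ⇒ 1332
[q^12] f(1)=1,f(2)=8,f(3)=27,f(4)=64,f(6)=216,f(12)=1728 ⇒ 2044
[q^13] f(1)=1,f(13)=2197 ⇒ 2198
q^14  k|14↦f(k): 14:2744 7:343 2:8 1:1  a_14=3096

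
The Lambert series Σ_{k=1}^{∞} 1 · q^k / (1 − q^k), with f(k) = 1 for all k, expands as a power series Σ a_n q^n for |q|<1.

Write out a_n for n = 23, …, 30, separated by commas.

2, 8, 3, 4, 4, 6, 2, 8

n=23: 1·23 23·1  f→[1+1]=2
n=24: 24·1 12·2 8·3 6·4 4·6 3·8 2·12 1·24  f→[1+1+1+1+1+1+1+1]=8
n=25: 1·25 5·5 25·1  f→[1+1+1]=3
q^26  k|26↦f(k): 26:1 13:1 2:1 1:1  a_26=4
q^27  k|27↦f(k): 1:1 3:1 9:1 27:1  a_27=4
n=28: 28·1 14·2 7·4 4·7 2·14 1·28  f→[1+1+1+1+1+1]=6
n=29: 29·1 1·29  f→[1+1]=2
n=30: 30·1 15·2 10·3 6·5 5·6 3·10 2·15 1·30  f→[1+1+1+1+1+1+1+1]=8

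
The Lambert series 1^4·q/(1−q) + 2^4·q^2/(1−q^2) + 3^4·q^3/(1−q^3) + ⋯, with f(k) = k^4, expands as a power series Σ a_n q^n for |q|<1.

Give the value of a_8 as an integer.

a_8 = 4369

d|8:{1,2,4,8}  Σf=1+16+256+4096=4369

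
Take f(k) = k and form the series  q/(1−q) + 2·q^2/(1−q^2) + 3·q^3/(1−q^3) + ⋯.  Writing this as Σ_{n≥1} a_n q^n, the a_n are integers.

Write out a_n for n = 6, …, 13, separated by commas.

q^6  k|6↦f(k): 6:6 3:3 2:2 1:1  a_6=12
n=7: 1·7 7·1  f→[1+7]=8
d|8:{8,4,2,1}  Σf=8+4+2+1=15
d|9:{1,3,9}  Σf=1+3+9=13
q^10  k|10↦f(k): 1:1 2:2 5:5 10:10  a_10=18
d|11:{1,11}  Σf=1+11=12
[q^12] f(1)=1,f(2)=2,f(3)=3,f(4)=4,f(6)=6,f(12)=12 ⇒ 28
[q^13] f(1)=1,f(13)=13 ⇒ 14

12, 8, 15, 13, 18, 12, 28, 14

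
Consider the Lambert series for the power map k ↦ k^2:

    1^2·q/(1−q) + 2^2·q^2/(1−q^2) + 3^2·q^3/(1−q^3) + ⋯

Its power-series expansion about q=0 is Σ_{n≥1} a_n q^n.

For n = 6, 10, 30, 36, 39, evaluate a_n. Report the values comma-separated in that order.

q^6  k|6↦f(k): 6:36 3:9 2:4 1:1  a_6=50
n=10: 1·10 2·5 5·2 10·1  f→[1+4+25+100]=130
[q^30] f(30)=900,f(15)=225,f(10)=100,f(6)=36,f(5)=25,f(3)=9,f(2)=4,f(1)=1 ⇒ 1300
d|36:{36,18,12,9,6,4,3,2,1}  Σf=1296+324+144+81+36+16+9+4+1=1911
n=39: 1·39 3·13 13·3 39·1  f→[1+9+169+1521]=1700

50, 130, 1300, 1911, 1700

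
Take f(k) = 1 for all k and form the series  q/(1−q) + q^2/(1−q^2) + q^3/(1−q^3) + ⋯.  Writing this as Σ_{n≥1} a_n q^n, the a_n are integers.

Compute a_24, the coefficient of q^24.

a_24 = 8

d|24:{1,2,3,4,6,8,12,24}  Σf=1+1+1+1+1+1+1+1=8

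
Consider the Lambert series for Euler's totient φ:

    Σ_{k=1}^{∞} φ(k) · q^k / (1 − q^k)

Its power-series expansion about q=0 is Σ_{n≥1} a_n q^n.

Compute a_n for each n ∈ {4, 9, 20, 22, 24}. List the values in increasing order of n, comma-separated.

q^4  k|4↦φ(k): 1:1 2:1 4:2  a_4=4
n=9: 9·1 3·3 1·9  φ→[6+2+1]=9
q^20  k|20↦φ(k): 20:8 10:4 5:4 4:2 2:1 1:1  a_20=20
q^22  k|22↦φ(k): 22:10 11:10 2:1 1:1  a_22=22
n=24: 24·1 12·2 8·3 6·4 4·6 3·8 2·12 1·24  φ→[8+4+4+2+2+2+1+1]=24

4, 9, 20, 22, 24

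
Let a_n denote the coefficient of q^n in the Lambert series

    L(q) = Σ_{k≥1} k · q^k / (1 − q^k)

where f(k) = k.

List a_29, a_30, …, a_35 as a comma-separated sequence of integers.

n=29: 29·1 1·29  f→[29+1]=30
n=30: 30·1 15·2 10·3 6·5 5·6 3·10 2·15 1·30  f→[30+15+10+6+5+3+2+1]=72
d|31:{1,31}  Σf=1+31=32
n=32: 1·32 2·16 4·8 8·4 16·2 32·1  f→[1+2+4+8+16+32]=63
q^33  k|33↦f(k): 33:33 11:11 3:3 1:1  a_33=48
q^34  k|34↦f(k): 34:34 17:17 2:2 1:1  a_34=54
n=35: 1·35 5·7 7·5 35·1  f→[1+5+7+35]=48

30, 72, 32, 63, 48, 54, 48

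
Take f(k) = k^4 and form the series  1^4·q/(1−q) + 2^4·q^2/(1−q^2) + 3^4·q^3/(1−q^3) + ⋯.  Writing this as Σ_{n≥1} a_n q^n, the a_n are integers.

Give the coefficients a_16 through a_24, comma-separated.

69905, 83522, 112931, 130322, 170898, 196964, 248914, 279842, 358258

q^16  k|16↦f(k): 1:1 2:16 4:256 8:4096 16:65536  a_16=69905
n=17: 17·1 1·17  f→[83521+1]=83522
n=18: 18·1 9·2 6·3 3·6 2·9 1·18  f→[104976+6561+1296+81+16+1]=112931
q^19  k|19↦f(k): 1:1 19:130321  a_19=130322
[q^20] f(20)=160000,f(10)=10000,f(5)=625,f(4)=256,f(2)=16,f(1)=1 ⇒ 170898
[q^21] f(21)=194481,f(7)=2401,f(3)=81,f(1)=1 ⇒ 196964
n=22: 1·22 2·11 11·2 22·1  f→[1+16+14641+234256]=248914
n=23: 1·23 23·1  f→[1+279841]=279842
d|24:{24,12,8,6,4,3,2,1}  Σf=331776+20736+4096+1296+256+81+16+1=358258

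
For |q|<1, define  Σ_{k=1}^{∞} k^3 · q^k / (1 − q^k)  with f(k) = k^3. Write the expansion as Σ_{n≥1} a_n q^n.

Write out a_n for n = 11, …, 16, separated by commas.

1332, 2044, 2198, 3096, 3528, 4681

d|11:{11,1}  Σf=1331+1=1332
q^12  k|12↦f(k): 1:1 2:8 3:27 4:64 6:216 12:1728  a_12=2044
q^13  k|13↦f(k): 13:2197 1:1  a_13=2198
q^14  k|14↦f(k): 14:2744 7:343 2:8 1:1  a_14=3096
d|15:{15,5,3,1}  Σf=3375+125+27+1=3528
d|16:{1,2,4,8,16}  Σf=1+8+64+512+4096=4681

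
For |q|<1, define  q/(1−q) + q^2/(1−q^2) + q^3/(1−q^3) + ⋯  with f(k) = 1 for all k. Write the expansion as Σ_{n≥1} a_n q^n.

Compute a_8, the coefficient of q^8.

a_8 = 4

d|8:{1,2,4,8}  Σf=1+1+1+1=4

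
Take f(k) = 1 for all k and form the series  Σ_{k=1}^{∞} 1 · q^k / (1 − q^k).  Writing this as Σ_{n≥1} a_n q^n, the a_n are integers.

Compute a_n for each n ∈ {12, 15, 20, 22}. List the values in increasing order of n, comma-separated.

q^12  k|12↦f(k): 1:1 2:1 3:1 4:1 6:1 12:1  a_12=6
[q^15] f(1)=1,f(3)=1,f(5)=1,f(15)=1 ⇒ 4
q^20  k|20↦f(k): 20:1 10:1 5:1 4:1 2:1 1:1  a_20=6
[q^22] f(22)=1,f(11)=1,f(2)=1,f(1)=1 ⇒ 4

6, 4, 6, 4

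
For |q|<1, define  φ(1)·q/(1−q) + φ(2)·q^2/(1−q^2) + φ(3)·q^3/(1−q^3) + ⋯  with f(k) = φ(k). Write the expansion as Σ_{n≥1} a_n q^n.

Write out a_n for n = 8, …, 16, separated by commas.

[q^8] φ(1)=1,φ(2)=1,φ(4)=2,φ(8)=4 ⇒ 8
[q^9] φ(9)=6,φ(3)=2,φ(1)=1 ⇒ 9
[q^10] φ(10)=4,φ(5)=4,φ(2)=1,φ(1)=1 ⇒ 10
n=11: 11·1 1·11  φ→[10+1]=11
[q^12] φ(1)=1,φ(2)=1,φ(3)=2,φ(4)=2,φ(6)=2,φ(12)=4 ⇒ 12
[q^13] φ(13)=12,φ(1)=1 ⇒ 13
[q^14] φ(1)=1,φ(2)=1,φ(7)=6,φ(14)=6 ⇒ 14
q^15  k|15↦φ(k): 1:1 3:2 5:4 15:8  a_15=15
q^16  k|16↦φ(k): 16:8 8:4 4:2 2:1 1:1  a_16=16

8, 9, 10, 11, 12, 13, 14, 15, 16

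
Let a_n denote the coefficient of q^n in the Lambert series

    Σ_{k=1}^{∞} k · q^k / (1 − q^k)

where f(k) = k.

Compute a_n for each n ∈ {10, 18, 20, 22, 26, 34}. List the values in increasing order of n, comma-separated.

18, 39, 42, 36, 42, 54

d|10:{1,2,5,10}  Σf=1+2+5+10=18
d|18:{18,9,6,3,2,1}  Σf=18+9+6+3+2+1=39
d|20:{1,2,4,5,10,20}  Σf=1+2+4+5+10+20=42
d|22:{22,11,2,1}  Σf=22+11+2+1=36
[q^26] f(26)=26,f(13)=13,f(2)=2,f(1)=1 ⇒ 42
[q^34] f(1)=1,f(2)=2,f(17)=17,f(34)=34 ⇒ 54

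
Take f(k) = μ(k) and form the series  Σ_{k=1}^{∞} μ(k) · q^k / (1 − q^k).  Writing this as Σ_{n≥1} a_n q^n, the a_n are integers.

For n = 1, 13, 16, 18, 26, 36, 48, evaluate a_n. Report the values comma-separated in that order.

[q^1] μ(1)=1 ⇒ 1
q^13  k|13↦μ(k): 13:-1 1:1  a_13=0
[q^16] μ(16)=0,μ(8)=0,μ(4)=0,μ(2)=-1,μ(1)=1 ⇒ 0
d|18:{18,9,6,3,2,1}  Σμ=0+0+1+(-1)+(-1)+1=0
n=26: 1·26 2·13 13·2 26·1  μ→[1+(-1)+(-1)+1]=0
q^36  k|36↦μ(k): 1:1 2:-1 3:-1 4:0 6:1 9:0 12:0 18:0 36:0  a_36=0
q^48  k|48↦μ(k): 1:1 2:-1 3:-1 4:0 6:1 8:0 12:0 16:0 24:0 48:0  a_48=0

1, 0, 0, 0, 0, 0, 0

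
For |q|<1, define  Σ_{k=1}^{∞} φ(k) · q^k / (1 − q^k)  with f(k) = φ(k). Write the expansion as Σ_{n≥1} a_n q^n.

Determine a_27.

d|27:{1,3,9,27}  Σφ=1+2+6+18=27

a_27 = 27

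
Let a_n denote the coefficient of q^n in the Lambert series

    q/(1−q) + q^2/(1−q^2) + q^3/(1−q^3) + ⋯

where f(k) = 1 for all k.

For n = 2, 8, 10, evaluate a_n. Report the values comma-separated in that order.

2, 4, 4

d|2:{2,1}  Σf=1+1=2
[q^8] f(8)=1,f(4)=1,f(2)=1,f(1)=1 ⇒ 4
n=10: 1·10 2·5 5·2 10·1  f→[1+1+1+1]=4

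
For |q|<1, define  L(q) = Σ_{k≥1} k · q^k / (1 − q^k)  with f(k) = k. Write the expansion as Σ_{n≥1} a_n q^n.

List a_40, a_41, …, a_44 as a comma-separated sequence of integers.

90, 42, 96, 44, 84

n=40: 1·40 2·20 4·10 5·8 8·5 10·4 20·2 40·1  f→[1+2+4+5+8+10+20+40]=90
q^41  k|41↦f(k): 41:41 1:1  a_41=42
[q^42] f(42)=42,f(21)=21,f(14)=14,f(7)=7,f(6)=6,f(3)=3,f(2)=2,f(1)=1 ⇒ 96
q^43  k|43↦f(k): 43:43 1:1  a_43=44
n=44: 1·44 2·22 4·11 11·4 22·2 44·1  f→[1+2+4+11+22+44]=84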